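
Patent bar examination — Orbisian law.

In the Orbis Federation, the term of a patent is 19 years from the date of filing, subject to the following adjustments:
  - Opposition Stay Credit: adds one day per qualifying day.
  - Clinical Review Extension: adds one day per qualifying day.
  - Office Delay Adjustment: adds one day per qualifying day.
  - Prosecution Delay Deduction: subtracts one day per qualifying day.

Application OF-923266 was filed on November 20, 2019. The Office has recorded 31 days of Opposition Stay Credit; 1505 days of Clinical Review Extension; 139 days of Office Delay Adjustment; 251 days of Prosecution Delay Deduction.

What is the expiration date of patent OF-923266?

2042-10-14

Base term: filing date + 19 years → 20 November 2038.
Opposition Stay Credit: +31 days → 21 December 2038.
Clinical Review Extension: +1505 days → 3 February 2043.
Office Delay Adjustment: +139 days → 22 June 2043.
Prosecution Delay Deduction: −251 days → 14 October 2042.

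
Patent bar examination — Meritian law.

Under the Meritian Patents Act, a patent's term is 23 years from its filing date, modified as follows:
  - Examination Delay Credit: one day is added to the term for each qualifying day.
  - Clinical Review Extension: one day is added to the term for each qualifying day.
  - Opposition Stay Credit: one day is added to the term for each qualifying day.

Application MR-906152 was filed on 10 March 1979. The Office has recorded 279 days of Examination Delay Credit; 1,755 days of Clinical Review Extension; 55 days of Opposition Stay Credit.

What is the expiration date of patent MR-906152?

Base term: filing date + 23 years → 10 March 2002.
Examination Delay Credit: +279 days → 14 December 2002.
Clinical Review Extension: +1755 days → 4 October 2007.
Opposition Stay Credit: +55 days → 28 November 2007.

2007-11-28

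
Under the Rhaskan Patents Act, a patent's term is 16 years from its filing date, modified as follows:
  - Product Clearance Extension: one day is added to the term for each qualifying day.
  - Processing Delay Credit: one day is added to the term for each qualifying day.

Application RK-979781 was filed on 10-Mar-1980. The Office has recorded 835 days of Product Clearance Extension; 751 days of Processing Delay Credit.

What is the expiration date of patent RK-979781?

July 13, 2000

Base term: filing date + 16 years → 10 March 1996.
Product Clearance Extension: +835 days → 23 June 1998.
Processing Delay Credit: +751 days → 13 July 2000.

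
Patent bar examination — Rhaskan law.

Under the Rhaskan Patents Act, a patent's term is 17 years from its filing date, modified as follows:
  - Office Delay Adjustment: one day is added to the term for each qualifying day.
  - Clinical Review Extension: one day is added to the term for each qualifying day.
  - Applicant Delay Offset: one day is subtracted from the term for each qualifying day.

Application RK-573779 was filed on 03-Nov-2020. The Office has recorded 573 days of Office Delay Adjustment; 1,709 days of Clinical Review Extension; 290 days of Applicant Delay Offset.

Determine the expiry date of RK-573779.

2043-04-18

Base term: filing date + 17 years → 3 November 2037.
Office Delay Adjustment: +573 days → 30 May 2039.
Clinical Review Extension: +1709 days → 2 February 2044.
Applicant Delay Offset: −290 days → 18 April 2043.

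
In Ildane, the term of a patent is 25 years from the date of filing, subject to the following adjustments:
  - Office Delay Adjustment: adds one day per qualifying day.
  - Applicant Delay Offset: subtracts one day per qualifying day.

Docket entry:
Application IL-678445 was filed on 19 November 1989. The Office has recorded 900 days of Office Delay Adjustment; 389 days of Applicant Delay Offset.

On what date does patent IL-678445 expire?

Base term: filing date + 25 years → 19 November 2014.
Office Delay Adjustment: +900 days → 7 May 2017.
Applicant Delay Offset: −389 days → 13 April 2016.

2016-04-13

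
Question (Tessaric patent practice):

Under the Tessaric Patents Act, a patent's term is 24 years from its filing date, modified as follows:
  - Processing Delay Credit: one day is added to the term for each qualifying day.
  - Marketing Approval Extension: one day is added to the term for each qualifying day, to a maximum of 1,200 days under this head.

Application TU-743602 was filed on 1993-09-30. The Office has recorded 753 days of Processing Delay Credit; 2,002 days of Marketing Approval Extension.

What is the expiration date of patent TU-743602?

Base term: filing date + 24 years → 30 September 2017.
Processing Delay Credit: +753 days → 23 October 2019.
Marketing Approval Extension: 2002 days claimed exceeds the 1200-day cap, so +1200 days → 4 February 2023.

February 4, 2023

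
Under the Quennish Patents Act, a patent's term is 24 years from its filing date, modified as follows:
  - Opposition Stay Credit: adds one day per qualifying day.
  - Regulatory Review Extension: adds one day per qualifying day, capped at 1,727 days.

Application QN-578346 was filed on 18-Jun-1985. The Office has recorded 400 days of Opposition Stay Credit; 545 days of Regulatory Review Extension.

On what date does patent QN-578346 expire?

January 19, 2012

Base term: filing date + 24 years → 18 June 2009.
Opposition Stay Credit: +400 days → 23 July 2010.
Regulatory Review Extension: 545 days (within the 1727-day cap) → +545 days → 19 January 2012.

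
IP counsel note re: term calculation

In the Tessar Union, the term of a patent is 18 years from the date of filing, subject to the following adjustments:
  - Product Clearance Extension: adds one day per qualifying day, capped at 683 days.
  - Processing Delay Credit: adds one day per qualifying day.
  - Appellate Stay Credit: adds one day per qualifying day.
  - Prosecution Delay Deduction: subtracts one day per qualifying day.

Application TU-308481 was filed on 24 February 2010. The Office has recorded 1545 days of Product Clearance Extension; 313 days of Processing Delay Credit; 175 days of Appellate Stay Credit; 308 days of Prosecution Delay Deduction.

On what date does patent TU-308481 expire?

Base term: filing date + 18 years → 24 February 2028.
Product Clearance Extension: 1545 days claimed exceeds the 683-day cap, so +683 days → 7 January 2030.
Processing Delay Credit: +313 days → 16 November 2030.
Appellate Stay Credit: +175 days → 10 May 2031.
Prosecution Delay Deduction: −308 days → 6 July 2030.

2030-07-06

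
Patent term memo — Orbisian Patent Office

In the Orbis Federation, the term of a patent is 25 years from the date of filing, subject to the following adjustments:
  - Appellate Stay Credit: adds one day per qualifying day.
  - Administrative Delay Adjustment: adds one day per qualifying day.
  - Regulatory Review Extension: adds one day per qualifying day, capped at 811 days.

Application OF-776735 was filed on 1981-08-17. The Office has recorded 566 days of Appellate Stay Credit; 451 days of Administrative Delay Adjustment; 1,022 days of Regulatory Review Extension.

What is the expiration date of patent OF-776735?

Base term: filing date + 25 years → 17 August 2006.
Appellate Stay Credit: +566 days → 5 March 2008.
Administrative Delay Adjustment: +451 days → 30 May 2009.
Regulatory Review Extension: 1022 days claimed exceeds the 811-day cap, so +811 days → 19 August 2011.

2011-08-19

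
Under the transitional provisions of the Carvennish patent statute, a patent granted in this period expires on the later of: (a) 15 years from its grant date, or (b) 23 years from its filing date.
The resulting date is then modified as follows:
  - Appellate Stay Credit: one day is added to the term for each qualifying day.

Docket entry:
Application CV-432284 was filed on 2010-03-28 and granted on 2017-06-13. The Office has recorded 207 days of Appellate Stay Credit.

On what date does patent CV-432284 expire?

2033-10-21

(a) grant + 15 years → 13 June 2032.
(b) filing + 23 years → 28 March 2033.
Later of the two: 28 March 2033.
Appellate Stay Credit: +207 days → 21 October 2033.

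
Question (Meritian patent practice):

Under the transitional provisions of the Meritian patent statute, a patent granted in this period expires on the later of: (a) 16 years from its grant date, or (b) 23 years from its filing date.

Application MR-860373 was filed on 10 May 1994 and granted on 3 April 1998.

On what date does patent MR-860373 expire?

May 10, 2017

(a) grant + 16 years → 3 April 2014.
(b) filing + 23 years → 10 May 2017.
Later of the two: 10 May 2017.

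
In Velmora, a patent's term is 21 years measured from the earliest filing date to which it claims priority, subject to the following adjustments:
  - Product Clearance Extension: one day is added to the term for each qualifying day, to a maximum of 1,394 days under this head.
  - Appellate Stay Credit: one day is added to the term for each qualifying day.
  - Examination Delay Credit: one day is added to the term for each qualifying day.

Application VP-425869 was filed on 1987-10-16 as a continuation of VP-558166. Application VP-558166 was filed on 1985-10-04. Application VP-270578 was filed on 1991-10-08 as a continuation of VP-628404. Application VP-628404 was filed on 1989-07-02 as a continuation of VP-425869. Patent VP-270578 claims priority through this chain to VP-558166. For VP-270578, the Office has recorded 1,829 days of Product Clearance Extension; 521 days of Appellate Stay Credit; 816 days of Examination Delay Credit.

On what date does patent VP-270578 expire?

March 27, 2014

Earliest priority filing: 4 October 1985.
Base term: 4 October 1985 + 21 years → 4 October 2006.
Product Clearance Extension: 1829 days claimed exceeds the 1394-day cap, so +1394 days → 29 July 2010.
Appellate Stay Credit: +521 days → 1 January 2012.
Examination Delay Credit: +816 days → 27 March 2014.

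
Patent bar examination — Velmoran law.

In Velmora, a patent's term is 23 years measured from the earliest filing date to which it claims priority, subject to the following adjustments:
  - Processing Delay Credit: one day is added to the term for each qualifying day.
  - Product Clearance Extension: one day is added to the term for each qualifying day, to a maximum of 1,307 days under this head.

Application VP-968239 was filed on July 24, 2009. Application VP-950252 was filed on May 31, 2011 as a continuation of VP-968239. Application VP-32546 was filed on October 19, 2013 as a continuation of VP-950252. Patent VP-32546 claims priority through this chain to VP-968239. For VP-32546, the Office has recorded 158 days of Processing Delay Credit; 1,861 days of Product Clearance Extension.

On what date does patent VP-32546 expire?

Earliest priority filing: 24 July 2009.
Base term: 24 July 2009 + 23 years → 24 July 2032.
Processing Delay Credit: +158 days → 29 December 2032.
Product Clearance Extension: 1861 days claimed exceeds the 1307-day cap, so +1307 days → 28 July 2036.

July 28, 2036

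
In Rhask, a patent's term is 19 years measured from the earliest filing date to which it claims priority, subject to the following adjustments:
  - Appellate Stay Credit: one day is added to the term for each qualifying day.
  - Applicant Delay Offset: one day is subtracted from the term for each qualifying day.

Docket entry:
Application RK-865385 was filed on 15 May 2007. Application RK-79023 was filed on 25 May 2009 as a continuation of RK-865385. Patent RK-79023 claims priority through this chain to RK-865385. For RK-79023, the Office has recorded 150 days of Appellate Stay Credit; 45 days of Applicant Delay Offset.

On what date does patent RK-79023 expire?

2026-08-28

Earliest priority filing: 15 May 2007.
Base term: 15 May 2007 + 19 years → 15 May 2026.
Appellate Stay Credit: +150 days → 12 October 2026.
Applicant Delay Offset: −45 days → 28 August 2026.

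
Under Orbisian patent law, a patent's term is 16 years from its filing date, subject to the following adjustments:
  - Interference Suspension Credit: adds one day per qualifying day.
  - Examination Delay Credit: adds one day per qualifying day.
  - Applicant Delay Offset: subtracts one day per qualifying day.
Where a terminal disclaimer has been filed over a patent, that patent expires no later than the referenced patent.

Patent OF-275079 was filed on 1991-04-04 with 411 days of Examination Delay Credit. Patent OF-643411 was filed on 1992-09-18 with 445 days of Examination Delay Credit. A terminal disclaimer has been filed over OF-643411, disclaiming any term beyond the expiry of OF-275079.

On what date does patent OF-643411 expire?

2008-05-19

Natural term of OF-643411:
  Base: filing + 16 years → 18 September 2008.
  Examination Delay Credit: +445 days → 7 December 2009.
Expiry of referenced patent OF-275079:
  Base: filing + 16 years → 4 April 2007.
  Examination Delay Credit: +411 days → 19 May 2008.
Terminal disclaimer: OF-643411 expires on the earlier of 7 December 2009 and 19 May 2008.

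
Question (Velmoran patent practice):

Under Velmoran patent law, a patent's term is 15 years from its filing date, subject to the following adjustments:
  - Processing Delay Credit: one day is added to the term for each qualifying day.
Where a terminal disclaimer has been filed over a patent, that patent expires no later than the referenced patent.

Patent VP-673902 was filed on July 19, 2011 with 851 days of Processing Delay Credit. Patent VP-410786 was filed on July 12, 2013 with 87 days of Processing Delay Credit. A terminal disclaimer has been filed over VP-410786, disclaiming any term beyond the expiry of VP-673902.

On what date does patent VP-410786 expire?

Natural term of VP-410786:
  Base: filing + 15 years → 12 July 2028.
  Processing Delay Credit: +87 days → 7 October 2028.
Expiry of referenced patent VP-673902:
  Base: filing + 15 years → 19 July 2026.
  Processing Delay Credit: +851 days → 16 November 2028.
Terminal disclaimer: VP-410786 expires on the earlier of 7 October 2028 and 16 November 2028.

October 7, 2028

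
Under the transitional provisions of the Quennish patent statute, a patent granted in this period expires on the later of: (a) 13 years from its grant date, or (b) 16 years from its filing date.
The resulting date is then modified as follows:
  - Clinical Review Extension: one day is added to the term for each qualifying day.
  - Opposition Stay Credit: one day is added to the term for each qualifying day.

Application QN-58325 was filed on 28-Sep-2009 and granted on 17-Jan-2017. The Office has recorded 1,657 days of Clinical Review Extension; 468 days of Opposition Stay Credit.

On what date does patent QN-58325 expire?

November 12, 2035

(a) grant + 13 years → 17 January 2030.
(b) filing + 16 years → 28 September 2025.
Later of the two: 17 January 2030.
Clinical Review Extension: +1657 days → 1 August 2034.
Opposition Stay Credit: +468 days → 12 November 2035.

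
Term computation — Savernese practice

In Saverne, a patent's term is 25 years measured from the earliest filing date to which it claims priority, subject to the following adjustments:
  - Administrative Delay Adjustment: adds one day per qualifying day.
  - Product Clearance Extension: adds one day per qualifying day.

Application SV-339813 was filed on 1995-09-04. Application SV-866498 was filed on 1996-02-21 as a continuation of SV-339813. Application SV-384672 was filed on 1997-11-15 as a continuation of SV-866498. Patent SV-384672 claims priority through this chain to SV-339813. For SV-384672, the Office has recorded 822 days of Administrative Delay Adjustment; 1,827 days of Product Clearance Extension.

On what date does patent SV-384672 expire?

Earliest priority filing: 4 September 1995.
Base term: 4 September 1995 + 25 years → 4 September 2020.
Administrative Delay Adjustment: +822 days → 5 December 2022.
Product Clearance Extension: +1827 days → 6 December 2027.

2027-12-06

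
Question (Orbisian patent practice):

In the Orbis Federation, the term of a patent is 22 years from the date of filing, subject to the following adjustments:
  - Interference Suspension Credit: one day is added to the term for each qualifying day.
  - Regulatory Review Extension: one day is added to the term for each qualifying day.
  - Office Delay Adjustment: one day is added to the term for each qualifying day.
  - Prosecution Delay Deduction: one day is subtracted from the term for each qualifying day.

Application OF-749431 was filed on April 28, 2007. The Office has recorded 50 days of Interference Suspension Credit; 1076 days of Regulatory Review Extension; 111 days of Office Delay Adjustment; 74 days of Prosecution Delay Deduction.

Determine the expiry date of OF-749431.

2032-07-04

Base term: filing date + 22 years → 28 April 2029.
Interference Suspension Credit: +50 days → 17 June 2029.
Regulatory Review Extension: +1076 days → 28 May 2032.
Office Delay Adjustment: +111 days → 16 September 2032.
Prosecution Delay Deduction: −74 days → 4 July 2032.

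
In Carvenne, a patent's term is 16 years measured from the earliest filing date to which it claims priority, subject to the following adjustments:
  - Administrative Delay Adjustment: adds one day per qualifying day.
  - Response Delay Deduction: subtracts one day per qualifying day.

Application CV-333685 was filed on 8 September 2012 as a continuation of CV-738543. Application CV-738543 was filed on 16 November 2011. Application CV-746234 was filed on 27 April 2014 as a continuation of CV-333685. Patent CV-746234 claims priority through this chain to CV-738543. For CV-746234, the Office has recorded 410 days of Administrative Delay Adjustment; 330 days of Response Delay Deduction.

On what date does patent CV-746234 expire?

2028-02-04

Earliest priority filing: 16 November 2011.
Base term: 16 November 2011 + 16 years → 16 November 2027.
Administrative Delay Adjustment: +410 days → 30 December 2028.
Response Delay Deduction: −330 days → 4 February 2028.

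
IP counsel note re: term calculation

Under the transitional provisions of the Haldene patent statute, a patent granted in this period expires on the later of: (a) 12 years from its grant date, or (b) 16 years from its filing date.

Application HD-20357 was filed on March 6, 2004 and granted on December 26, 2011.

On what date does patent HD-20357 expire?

(a) grant + 12 years → 26 December 2023.
(b) filing + 16 years → 6 March 2020.
Later of the two: 26 December 2023.

December 26, 2023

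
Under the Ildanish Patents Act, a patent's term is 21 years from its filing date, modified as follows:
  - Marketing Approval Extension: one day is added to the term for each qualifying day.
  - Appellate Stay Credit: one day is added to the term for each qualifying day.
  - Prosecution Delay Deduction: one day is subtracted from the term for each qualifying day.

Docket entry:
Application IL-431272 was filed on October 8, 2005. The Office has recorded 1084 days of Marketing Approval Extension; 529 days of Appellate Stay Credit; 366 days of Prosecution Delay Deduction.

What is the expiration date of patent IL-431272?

2030-03-08

Base term: filing date + 21 years → 8 October 2026.
Marketing Approval Extension: +1084 days → 26 September 2029.
Appellate Stay Credit: +529 days → 9 March 2031.
Prosecution Delay Deduction: −366 days → 8 March 2030.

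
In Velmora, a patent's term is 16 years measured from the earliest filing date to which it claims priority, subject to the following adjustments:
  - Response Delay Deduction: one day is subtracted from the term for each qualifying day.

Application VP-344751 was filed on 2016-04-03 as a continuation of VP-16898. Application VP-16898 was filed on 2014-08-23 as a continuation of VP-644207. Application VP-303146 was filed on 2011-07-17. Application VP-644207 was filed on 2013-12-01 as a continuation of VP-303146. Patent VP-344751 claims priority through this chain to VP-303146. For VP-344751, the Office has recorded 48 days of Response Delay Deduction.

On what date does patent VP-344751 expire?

Earliest priority filing: 17 July 2011.
Base term: 17 July 2011 + 16 years → 17 July 2027.
Response Delay Deduction: −48 days → 30 May 2027.

May 30, 2027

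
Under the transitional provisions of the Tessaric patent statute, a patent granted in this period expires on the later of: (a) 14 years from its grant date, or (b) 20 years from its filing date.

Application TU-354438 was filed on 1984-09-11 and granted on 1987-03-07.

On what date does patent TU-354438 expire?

September 11, 2004

(a) grant + 14 years → 7 March 2001.
(b) filing + 20 years → 11 September 2004.
Later of the two: 11 September 2004.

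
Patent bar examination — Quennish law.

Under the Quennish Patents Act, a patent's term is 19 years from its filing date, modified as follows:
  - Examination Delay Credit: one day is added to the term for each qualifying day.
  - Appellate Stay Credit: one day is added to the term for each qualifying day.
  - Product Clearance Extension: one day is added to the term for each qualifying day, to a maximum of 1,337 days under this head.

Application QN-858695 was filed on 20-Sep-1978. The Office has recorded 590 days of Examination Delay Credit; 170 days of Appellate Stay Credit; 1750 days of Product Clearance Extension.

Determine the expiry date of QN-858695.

2003-06-18

Base term: filing date + 19 years → 20 September 1997.
Examination Delay Credit: +590 days → 3 May 1999.
Appellate Stay Credit: +170 days → 20 October 1999.
Product Clearance Extension: 1750 days claimed exceeds the 1337-day cap, so +1337 days → 18 June 2003.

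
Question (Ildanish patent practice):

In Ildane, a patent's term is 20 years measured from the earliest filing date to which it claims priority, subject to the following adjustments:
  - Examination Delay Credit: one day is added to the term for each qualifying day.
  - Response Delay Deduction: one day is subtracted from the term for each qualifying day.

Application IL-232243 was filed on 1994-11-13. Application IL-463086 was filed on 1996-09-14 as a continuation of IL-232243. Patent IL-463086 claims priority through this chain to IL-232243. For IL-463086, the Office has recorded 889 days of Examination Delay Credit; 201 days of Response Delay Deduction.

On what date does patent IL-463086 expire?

October 1, 2016

Earliest priority filing: 13 November 1994.
Base term: 13 November 1994 + 20 years → 13 November 2014.
Examination Delay Credit: +889 days → 20 April 2017.
Response Delay Deduction: −201 days → 1 October 2016.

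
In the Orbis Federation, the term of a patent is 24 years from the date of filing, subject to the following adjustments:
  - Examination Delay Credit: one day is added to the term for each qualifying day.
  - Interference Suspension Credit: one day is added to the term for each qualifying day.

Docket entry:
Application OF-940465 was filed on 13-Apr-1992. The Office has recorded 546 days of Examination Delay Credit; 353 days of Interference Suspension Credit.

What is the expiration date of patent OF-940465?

Base term: filing date + 24 years → 13 April 2016.
Examination Delay Credit: +546 days → 11 October 2017.
Interference Suspension Credit: +353 days → 29 September 2018.

September 29, 2018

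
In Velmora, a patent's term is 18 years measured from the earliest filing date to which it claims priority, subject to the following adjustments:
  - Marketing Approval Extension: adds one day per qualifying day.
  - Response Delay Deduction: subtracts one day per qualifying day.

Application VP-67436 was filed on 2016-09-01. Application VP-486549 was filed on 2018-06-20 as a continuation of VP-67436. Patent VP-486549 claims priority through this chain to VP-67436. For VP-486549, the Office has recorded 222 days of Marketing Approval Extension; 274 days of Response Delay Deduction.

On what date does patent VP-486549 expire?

July 11, 2034

Earliest priority filing: 1 September 2016.
Base term: 1 September 2016 + 18 years → 1 September 2034.
Marketing Approval Extension: +222 days → 11 April 2035.
Response Delay Deduction: −274 days → 11 July 2034.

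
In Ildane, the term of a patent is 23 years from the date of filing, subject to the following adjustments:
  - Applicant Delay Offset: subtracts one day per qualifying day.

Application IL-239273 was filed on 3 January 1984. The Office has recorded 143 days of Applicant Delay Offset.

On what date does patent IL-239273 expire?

Base term: filing date + 23 years → 3 January 2007.
Applicant Delay Offset: −143 days → 13 August 2006.

2006-08-13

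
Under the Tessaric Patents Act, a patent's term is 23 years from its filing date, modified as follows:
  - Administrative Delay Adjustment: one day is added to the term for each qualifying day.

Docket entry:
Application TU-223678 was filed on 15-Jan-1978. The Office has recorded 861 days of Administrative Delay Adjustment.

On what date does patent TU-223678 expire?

May 26, 2003

Base term: filing date + 23 years → 15 January 2001.
Administrative Delay Adjustment: +861 days → 26 May 2003.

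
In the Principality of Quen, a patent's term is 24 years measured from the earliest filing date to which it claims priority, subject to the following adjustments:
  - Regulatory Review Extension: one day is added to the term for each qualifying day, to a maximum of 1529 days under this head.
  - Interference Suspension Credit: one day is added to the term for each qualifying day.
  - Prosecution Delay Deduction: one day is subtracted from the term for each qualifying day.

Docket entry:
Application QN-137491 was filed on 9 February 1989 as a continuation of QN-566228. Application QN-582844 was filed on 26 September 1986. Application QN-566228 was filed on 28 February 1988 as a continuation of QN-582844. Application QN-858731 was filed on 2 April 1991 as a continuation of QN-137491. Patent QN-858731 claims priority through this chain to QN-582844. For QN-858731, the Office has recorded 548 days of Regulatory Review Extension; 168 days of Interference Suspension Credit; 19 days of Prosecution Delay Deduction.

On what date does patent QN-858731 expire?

Earliest priority filing: 26 September 1986.
Base term: 26 September 1986 + 24 years → 26 September 2010.
Regulatory Review Extension: 548 days (within the 1529-day cap) → +548 days → 27 March 2012.
Interference Suspension Credit: +168 days → 11 September 2012.
Prosecution Delay Deduction: −19 days → 23 August 2012.

August 23, 2012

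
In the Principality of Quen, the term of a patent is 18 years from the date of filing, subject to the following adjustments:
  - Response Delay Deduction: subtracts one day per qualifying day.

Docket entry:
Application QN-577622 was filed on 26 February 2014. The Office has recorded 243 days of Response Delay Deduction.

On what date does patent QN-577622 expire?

2031-06-28

Base term: filing date + 18 years → 26 February 2032.
Response Delay Deduction: −243 days → 28 June 2031.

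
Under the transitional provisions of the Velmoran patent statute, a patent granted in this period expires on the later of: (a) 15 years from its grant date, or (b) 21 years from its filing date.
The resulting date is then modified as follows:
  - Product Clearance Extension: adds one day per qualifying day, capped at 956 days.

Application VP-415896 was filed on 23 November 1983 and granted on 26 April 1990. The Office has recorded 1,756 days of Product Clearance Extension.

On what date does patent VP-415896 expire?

(a) grant + 15 years → 26 April 2005.
(b) filing + 21 years → 23 November 2004.
Later of the two: 26 April 2005.
Product Clearance Extension: 1756 days claimed exceeds the 956-day cap, so +956 days → 8 December 2007.

2007-12-08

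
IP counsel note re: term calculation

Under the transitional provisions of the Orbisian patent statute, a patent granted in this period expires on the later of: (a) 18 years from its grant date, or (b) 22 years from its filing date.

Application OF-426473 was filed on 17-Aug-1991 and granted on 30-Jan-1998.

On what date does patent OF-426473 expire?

(a) grant + 18 years → 30 January 2016.
(b) filing + 22 years → 17 August 2013.
Later of the two: 30 January 2016.

2016-01-30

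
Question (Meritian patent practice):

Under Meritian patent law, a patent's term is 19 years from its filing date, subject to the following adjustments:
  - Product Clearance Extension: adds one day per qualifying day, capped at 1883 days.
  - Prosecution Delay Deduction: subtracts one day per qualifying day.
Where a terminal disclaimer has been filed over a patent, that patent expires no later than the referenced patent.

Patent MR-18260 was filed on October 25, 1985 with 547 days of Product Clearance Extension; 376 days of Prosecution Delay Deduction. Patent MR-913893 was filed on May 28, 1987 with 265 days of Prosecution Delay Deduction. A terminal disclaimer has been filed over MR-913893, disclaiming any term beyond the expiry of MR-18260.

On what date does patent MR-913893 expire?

April 14, 2005

Natural term of MR-913893:
  Base: filing + 19 years → 28 May 2006.
  Prosecution Delay Deduction: −265 days → 5 September 2005.
Expiry of referenced patent MR-18260:
  Base: filing + 19 years → 25 October 2004.
  Product Clearance Extension: 547 days (within the 1883-day cap) → +547 days → 25 April 2006.
  Prosecution Delay Deduction: −376 days → 14 April 2005.
Terminal disclaimer: MR-913893 expires on the earlier of 5 September 2005 and 14 April 2005.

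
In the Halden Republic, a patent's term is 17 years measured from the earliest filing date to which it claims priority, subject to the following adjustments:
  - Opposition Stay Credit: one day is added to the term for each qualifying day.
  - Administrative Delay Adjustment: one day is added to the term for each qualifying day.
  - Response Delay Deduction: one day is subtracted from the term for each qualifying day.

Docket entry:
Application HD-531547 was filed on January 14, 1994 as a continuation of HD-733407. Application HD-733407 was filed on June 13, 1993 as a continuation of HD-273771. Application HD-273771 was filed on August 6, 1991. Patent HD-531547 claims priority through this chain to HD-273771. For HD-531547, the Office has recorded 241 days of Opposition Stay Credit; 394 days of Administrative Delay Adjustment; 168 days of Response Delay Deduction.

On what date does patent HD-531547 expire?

Earliest priority filing: 6 August 1991.
Base term: 6 August 1991 + 17 years → 6 August 2008.
Opposition Stay Credit: +241 days → 4 April 2009.
Administrative Delay Adjustment: +394 days → 3 May 2010.
Response Delay Deduction: −168 days → 16 November 2009.

November 16, 2009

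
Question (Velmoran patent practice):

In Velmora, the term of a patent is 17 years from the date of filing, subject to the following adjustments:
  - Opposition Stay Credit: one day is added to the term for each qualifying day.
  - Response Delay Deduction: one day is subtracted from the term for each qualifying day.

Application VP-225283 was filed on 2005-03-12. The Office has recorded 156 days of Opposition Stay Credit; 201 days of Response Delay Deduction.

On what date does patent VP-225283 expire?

2022-01-26

Base term: filing date + 17 years → 12 March 2022.
Opposition Stay Credit: +156 days → 15 August 2022.
Response Delay Deduction: −201 days → 26 January 2022.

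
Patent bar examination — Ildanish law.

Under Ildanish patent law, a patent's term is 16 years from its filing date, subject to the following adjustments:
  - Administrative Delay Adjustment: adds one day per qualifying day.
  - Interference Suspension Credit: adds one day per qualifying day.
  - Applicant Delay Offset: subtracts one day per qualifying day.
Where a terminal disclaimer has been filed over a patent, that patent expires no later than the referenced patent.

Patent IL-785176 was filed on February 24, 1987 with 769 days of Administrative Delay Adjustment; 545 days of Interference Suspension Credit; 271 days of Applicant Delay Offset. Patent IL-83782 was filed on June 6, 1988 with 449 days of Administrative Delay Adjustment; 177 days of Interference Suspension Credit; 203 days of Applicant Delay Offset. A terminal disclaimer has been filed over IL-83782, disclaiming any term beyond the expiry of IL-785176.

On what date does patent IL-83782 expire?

Natural term of IL-83782:
  Base: filing + 16 years → 6 June 2004.
  Administrative Delay Adjustment: +449 days → 29 August 2005.
  Interference Suspension Credit: +177 days → 22 February 2006.
  Applicant Delay Offset: −203 days → 3 August 2005.
Expiry of referenced patent IL-785176:
  Base: filing + 16 years → 24 February 2003.
  Administrative Delay Adjustment: +769 days → 3 April 2005.
  Interference Suspension Credit: +545 days → 30 September 2006.
  Applicant Delay Offset: −271 days → 2 January 2006.
Terminal disclaimer: IL-83782 expires on the earlier of 3 August 2005 and 2 January 2006.

August 3, 2005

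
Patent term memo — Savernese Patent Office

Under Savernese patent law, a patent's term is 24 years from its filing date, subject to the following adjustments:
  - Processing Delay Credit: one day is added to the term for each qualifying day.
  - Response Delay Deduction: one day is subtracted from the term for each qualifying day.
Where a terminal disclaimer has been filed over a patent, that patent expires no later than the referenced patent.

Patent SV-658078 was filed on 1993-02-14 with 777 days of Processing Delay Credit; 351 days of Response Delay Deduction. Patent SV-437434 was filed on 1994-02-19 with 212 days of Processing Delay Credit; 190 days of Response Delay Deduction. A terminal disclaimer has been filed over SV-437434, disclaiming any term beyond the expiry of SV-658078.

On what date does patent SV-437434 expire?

Natural term of SV-437434:
  Base: filing + 24 years → 19 February 2018.
  Processing Delay Credit: +212 days → 19 September 2018.
  Response Delay Deduction: −190 days → 13 March 2018.
Expiry of referenced patent SV-658078:
  Base: filing + 24 years → 14 February 2017.
  Processing Delay Credit: +777 days → 2 April 2019.
  Response Delay Deduction: −351 days → 16 April 2018.
Terminal disclaimer: SV-437434 expires on the earlier of 13 March 2018 and 16 April 2018.

March 13, 2018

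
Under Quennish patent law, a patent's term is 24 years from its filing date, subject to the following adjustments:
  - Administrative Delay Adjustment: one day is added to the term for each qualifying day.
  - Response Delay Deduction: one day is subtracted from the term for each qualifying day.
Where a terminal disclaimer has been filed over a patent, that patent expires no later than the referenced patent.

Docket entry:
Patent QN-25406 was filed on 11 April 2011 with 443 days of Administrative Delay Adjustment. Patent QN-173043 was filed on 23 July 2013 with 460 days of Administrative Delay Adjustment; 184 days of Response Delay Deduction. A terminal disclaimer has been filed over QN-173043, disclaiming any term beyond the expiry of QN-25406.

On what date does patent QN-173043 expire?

Natural term of QN-173043:
  Base: filing + 24 years → 23 July 2037.
  Administrative Delay Adjustment: +460 days → 26 October 2038.
  Response Delay Deduction: −184 days → 25 April 2038.
Expiry of referenced patent QN-25406:
  Base: filing + 24 years → 11 April 2035.
  Administrative Delay Adjustment: +443 days → 27 June 2036.
Terminal disclaimer: QN-173043 expires on the earlier of 25 April 2038 and 27 June 2036.

2036-06-27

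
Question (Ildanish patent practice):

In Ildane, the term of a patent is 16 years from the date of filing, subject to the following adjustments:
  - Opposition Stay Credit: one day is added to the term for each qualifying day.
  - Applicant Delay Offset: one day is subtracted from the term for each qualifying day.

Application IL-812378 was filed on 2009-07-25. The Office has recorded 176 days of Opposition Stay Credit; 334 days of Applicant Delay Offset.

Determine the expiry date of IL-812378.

February 17, 2025

Base term: filing date + 16 years → 25 July 2025.
Opposition Stay Credit: +176 days → 17 January 2026.
Applicant Delay Offset: −334 days → 17 February 2025.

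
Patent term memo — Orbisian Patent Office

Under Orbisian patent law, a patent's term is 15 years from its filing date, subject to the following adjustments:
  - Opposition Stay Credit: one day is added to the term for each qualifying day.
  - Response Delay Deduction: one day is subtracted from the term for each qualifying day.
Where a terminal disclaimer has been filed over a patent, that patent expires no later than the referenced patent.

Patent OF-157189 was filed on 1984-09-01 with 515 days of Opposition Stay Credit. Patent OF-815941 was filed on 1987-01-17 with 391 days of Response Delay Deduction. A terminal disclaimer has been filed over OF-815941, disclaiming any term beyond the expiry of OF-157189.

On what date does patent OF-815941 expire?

Natural term of OF-815941:
  Base: filing + 15 years → 17 January 2002.
  Response Delay Deduction: −391 days → 22 December 2000.
Expiry of referenced patent OF-157189:
  Base: filing + 15 years → 1 September 1999.
  Opposition Stay Credit: +515 days → 28 January 2001.
Terminal disclaimer: OF-815941 expires on the earlier of 22 December 2000 and 28 January 2001.

December 22, 2000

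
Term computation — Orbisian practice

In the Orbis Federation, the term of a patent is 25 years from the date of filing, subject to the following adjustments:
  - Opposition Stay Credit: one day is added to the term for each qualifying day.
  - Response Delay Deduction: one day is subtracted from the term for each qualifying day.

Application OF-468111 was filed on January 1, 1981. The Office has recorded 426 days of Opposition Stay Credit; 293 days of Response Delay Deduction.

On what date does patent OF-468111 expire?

Base term: filing date + 25 years → 1 January 2006.
Opposition Stay Credit: +426 days → 3 March 2007.
Response Delay Deduction: −293 days → 14 May 2006.

May 14, 2006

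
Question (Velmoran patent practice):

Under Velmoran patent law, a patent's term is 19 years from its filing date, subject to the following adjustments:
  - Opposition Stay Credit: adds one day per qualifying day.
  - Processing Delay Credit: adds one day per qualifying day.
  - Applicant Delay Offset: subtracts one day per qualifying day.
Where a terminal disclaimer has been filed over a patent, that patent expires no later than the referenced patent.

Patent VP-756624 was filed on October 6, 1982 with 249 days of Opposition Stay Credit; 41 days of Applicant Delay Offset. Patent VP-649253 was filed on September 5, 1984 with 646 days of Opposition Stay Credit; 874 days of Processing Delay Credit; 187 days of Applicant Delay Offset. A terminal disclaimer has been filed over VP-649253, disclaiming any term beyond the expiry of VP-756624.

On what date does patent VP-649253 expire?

2002-05-02

Natural term of VP-649253:
  Base: filing + 19 years → 5 September 2003.
  Opposition Stay Credit: +646 days → 12 June 2005.
  Processing Delay Credit: +874 days → 3 November 2007.
  Applicant Delay Offset: −187 days → 30 April 2007.
Expiry of referenced patent VP-756624:
  Base: filing + 19 years → 6 October 2001.
  Opposition Stay Credit: +249 days → 12 June 2002.
  Applicant Delay Offset: −41 days → 2 May 2002.
Terminal disclaimer: VP-649253 expires on the earlier of 30 April 2007 and 2 May 2002.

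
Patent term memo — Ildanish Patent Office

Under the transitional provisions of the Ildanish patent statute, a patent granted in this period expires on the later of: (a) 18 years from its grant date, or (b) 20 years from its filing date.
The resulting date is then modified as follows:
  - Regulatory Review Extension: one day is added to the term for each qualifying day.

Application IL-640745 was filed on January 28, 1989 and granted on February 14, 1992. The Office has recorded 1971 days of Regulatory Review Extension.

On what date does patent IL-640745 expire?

2015-07-09

(a) grant + 18 years → 14 February 2010.
(b) filing + 20 years → 28 January 2009.
Later of the two: 14 February 2010.
Regulatory Review Extension: +1971 days → 9 July 2015.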